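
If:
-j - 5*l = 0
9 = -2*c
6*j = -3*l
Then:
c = -9/2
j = 0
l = 0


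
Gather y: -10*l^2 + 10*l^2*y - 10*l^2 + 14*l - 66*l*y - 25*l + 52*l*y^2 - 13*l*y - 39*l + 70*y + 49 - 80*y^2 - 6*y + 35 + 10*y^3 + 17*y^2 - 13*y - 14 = -20*l^2 - 50*l + 10*y^3 + y^2*(52*l - 63) + y*(10*l^2 - 79*l + 51) + 70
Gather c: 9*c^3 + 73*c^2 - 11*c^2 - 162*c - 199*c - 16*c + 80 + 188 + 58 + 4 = 9*c^3 + 62*c^2 - 377*c + 330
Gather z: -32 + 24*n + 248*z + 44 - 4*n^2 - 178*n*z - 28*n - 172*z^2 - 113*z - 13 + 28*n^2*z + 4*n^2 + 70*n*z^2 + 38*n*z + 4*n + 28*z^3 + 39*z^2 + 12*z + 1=28*z^3 + z^2*(70*n - 133) + z*(28*n^2 - 140*n + 147)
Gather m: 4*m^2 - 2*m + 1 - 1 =4*m^2 - 2*m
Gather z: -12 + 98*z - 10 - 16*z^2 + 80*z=-16*z^2 + 178*z - 22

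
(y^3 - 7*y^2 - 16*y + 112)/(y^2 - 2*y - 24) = (y^2 - 11*y + 28)/(y - 6)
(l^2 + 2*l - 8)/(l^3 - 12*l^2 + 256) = (l - 2)/(l^2 - 16*l + 64)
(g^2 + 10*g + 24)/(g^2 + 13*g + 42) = (g + 4)/(g + 7)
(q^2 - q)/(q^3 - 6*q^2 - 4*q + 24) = q*(q - 1)/(q^3 - 6*q^2 - 4*q + 24)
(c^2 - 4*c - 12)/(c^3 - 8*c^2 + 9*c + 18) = (c + 2)/(c^2 - 2*c - 3)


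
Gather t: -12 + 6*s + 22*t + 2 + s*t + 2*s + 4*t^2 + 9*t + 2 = 8*s + 4*t^2 + t*(s + 31) - 8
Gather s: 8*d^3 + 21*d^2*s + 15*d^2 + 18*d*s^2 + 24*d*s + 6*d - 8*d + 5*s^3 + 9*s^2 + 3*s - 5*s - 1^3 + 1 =8*d^3 + 15*d^2 - 2*d + 5*s^3 + s^2*(18*d + 9) + s*(21*d^2 + 24*d - 2)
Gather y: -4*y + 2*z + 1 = -4*y + 2*z + 1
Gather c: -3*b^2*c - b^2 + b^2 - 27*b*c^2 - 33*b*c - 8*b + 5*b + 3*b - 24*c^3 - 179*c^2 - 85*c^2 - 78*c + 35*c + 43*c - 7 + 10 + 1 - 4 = -24*c^3 + c^2*(-27*b - 264) + c*(-3*b^2 - 33*b)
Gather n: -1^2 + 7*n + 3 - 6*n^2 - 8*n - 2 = -6*n^2 - n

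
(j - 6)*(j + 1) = j^2 - 5*j - 6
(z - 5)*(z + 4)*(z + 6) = z^3 + 5*z^2 - 26*z - 120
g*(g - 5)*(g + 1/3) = g^3 - 14*g^2/3 - 5*g/3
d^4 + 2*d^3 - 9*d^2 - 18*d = d*(d - 3)*(d + 2)*(d + 3)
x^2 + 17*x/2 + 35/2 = (x + 7/2)*(x + 5)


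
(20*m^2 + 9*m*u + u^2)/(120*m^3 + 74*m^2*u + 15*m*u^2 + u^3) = 1/(6*m + u)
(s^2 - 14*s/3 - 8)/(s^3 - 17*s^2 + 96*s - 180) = (s + 4/3)/(s^2 - 11*s + 30)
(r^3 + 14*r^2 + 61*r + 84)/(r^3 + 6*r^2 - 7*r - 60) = (r^2 + 10*r + 21)/(r^2 + 2*r - 15)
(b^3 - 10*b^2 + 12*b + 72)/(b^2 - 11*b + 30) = (b^2 - 4*b - 12)/(b - 5)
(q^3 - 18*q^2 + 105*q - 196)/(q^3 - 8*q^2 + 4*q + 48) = (q^2 - 14*q + 49)/(q^2 - 4*q - 12)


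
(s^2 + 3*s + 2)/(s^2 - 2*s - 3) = (s + 2)/(s - 3)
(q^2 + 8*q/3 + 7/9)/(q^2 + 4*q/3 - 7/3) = (q + 1/3)/(q - 1)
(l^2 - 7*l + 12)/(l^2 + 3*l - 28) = (l - 3)/(l + 7)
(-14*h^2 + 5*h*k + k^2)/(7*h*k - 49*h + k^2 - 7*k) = (-2*h + k)/(k - 7)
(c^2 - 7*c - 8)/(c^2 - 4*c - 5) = (c - 8)/(c - 5)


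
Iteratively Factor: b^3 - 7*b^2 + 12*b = (b)*(b^2 - 7*b + 12) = b*(b - 4)*(b - 3)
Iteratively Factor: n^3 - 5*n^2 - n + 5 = (n - 5)*(n^2 - 1) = (n - 5)*(n - 1)*(n + 1)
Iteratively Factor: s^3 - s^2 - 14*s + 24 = (s - 2)*(s^2 + s - 12) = (s - 2)*(s + 4)*(s - 3)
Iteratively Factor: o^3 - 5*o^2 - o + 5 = (o - 5)*(o^2 - 1) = (o - 5)*(o + 1)*(o - 1)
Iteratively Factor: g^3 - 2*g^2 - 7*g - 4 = (g - 4)*(g^2 + 2*g + 1) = (g - 4)*(g + 1)*(g + 1)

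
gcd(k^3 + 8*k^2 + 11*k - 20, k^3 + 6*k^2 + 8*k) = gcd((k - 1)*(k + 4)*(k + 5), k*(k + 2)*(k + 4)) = k + 4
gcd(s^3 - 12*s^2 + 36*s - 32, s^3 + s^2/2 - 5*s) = s - 2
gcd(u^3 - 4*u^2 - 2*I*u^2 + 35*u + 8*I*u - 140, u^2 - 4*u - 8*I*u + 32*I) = u - 4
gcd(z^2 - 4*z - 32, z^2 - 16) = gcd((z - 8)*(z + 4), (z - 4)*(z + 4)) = z + 4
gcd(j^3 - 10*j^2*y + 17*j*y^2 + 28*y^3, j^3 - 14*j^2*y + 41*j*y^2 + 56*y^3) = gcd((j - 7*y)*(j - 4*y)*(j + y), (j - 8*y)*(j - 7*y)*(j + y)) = -j^2 + 6*j*y + 7*y^2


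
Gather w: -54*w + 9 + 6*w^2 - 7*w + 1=6*w^2 - 61*w + 10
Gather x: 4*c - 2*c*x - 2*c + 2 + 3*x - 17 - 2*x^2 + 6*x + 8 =2*c - 2*x^2 + x*(9 - 2*c) - 7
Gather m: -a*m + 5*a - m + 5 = 5*a + m*(-a - 1) + 5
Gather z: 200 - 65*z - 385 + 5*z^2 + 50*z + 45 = 5*z^2 - 15*z - 140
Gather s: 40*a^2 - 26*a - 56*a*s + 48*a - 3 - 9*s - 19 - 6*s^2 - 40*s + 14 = 40*a^2 + 22*a - 6*s^2 + s*(-56*a - 49) - 8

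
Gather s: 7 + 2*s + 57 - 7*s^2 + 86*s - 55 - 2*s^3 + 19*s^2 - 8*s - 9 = -2*s^3 + 12*s^2 + 80*s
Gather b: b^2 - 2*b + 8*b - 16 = b^2 + 6*b - 16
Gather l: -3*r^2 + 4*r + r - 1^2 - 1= -3*r^2 + 5*r - 2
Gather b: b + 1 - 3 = b - 2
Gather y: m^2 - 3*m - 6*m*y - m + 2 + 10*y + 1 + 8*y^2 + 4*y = m^2 - 4*m + 8*y^2 + y*(14 - 6*m) + 3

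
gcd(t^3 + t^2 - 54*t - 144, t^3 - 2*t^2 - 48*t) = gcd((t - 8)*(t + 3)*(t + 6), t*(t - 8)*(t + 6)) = t^2 - 2*t - 48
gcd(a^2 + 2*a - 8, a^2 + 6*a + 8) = a + 4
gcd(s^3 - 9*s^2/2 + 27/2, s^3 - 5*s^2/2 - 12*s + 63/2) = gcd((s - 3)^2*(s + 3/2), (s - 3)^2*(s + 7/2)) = s^2 - 6*s + 9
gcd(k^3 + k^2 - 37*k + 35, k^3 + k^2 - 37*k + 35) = k^3 + k^2 - 37*k + 35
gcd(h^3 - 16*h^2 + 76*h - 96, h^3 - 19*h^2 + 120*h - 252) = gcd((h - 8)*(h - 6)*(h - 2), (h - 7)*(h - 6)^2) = h - 6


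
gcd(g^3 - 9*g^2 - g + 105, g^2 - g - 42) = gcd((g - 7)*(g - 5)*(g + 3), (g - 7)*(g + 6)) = g - 7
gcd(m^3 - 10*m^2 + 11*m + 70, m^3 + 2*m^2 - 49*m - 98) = m^2 - 5*m - 14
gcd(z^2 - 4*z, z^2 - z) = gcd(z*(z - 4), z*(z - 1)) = z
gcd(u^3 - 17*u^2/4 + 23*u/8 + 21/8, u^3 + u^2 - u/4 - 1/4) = u + 1/2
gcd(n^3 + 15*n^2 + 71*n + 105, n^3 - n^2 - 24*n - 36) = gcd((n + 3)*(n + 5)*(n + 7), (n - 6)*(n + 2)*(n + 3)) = n + 3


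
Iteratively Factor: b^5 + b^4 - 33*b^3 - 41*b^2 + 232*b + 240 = (b + 4)*(b^4 - 3*b^3 - 21*b^2 + 43*b + 60) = (b - 5)*(b + 4)*(b^3 + 2*b^2 - 11*b - 12) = (b - 5)*(b + 1)*(b + 4)*(b^2 + b - 12) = (b - 5)*(b + 1)*(b + 4)^2*(b - 3)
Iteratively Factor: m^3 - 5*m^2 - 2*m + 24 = (m - 4)*(m^2 - m - 6) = (m - 4)*(m + 2)*(m - 3)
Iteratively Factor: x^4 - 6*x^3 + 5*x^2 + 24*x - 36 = (x + 2)*(x^3 - 8*x^2 + 21*x - 18) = (x - 3)*(x + 2)*(x^2 - 5*x + 6) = (x - 3)^2*(x + 2)*(x - 2)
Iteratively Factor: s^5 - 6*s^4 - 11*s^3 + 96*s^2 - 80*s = (s - 5)*(s^4 - s^3 - 16*s^2 + 16*s) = (s - 5)*(s - 1)*(s^3 - 16*s) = (s - 5)*(s - 4)*(s - 1)*(s^2 + 4*s) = (s - 5)*(s - 4)*(s - 1)*(s + 4)*(s)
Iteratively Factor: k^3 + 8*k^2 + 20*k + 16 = (k + 2)*(k^2 + 6*k + 8) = (k + 2)^2*(k + 4)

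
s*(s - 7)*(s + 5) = s^3 - 2*s^2 - 35*s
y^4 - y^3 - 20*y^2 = y^2*(y - 5)*(y + 4)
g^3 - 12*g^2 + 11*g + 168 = (g - 8)*(g - 7)*(g + 3)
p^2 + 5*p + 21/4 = (p + 3/2)*(p + 7/2)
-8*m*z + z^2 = z*(-8*m + z)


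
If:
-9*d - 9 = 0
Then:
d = -1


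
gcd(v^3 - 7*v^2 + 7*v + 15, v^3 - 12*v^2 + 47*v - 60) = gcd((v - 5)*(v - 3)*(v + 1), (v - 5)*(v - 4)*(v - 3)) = v^2 - 8*v + 15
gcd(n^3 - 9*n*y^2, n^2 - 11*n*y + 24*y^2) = -n + 3*y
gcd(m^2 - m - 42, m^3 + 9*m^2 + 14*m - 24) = m + 6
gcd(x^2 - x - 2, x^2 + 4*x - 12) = x - 2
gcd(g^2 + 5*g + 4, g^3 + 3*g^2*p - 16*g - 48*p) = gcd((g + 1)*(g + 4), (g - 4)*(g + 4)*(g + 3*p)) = g + 4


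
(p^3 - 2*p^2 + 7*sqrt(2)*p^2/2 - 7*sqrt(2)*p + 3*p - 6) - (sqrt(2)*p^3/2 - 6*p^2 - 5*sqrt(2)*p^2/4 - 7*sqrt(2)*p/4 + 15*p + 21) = -sqrt(2)*p^3/2 + p^3 + 4*p^2 + 19*sqrt(2)*p^2/4 - 12*p - 21*sqrt(2)*p/4 - 27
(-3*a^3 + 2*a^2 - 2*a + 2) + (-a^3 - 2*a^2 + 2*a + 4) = 6 - 4*a^3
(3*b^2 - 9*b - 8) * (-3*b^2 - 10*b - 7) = -9*b^4 - 3*b^3 + 93*b^2 + 143*b + 56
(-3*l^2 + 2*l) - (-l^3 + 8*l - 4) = l^3 - 3*l^2 - 6*l + 4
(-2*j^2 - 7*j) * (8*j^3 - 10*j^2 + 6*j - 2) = -16*j^5 - 36*j^4 + 58*j^3 - 38*j^2 + 14*j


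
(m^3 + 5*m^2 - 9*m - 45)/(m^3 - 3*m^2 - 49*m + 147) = (m^2 + 8*m + 15)/(m^2 - 49)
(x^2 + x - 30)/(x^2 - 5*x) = (x + 6)/x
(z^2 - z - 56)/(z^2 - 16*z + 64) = (z + 7)/(z - 8)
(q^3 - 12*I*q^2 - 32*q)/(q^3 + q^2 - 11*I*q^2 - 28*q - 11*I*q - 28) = q*(q - 8*I)/(q^2 + q*(1 - 7*I) - 7*I)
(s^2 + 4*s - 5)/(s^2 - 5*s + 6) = (s^2 + 4*s - 5)/(s^2 - 5*s + 6)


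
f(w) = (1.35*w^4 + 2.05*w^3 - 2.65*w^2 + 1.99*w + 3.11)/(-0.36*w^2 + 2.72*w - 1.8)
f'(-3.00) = 4.73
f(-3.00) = -2.07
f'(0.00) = -3.72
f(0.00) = -1.73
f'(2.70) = 38.32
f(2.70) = 34.68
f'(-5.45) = 17.30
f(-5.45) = -28.29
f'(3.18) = 61.06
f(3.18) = 58.15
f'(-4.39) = 11.41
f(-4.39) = -13.12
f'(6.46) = 11947.24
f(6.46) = 3756.35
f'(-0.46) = -2.13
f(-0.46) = -0.48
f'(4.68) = 275.45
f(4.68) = 266.73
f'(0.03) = -3.96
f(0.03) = -1.84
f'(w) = (0.72*w - 2.72)*(1.35*w^4 + 2.05*w^3 - 2.65*w^2 + 1.99*w + 3.11)/(-0.36*w^2 + 2.72*w - 1.8)^2 + (5.4*w^3 + 6.15*w^2 - 5.3*w + 1.99)/(-0.36*w^2 + 2.72*w - 1.8) = (-0.972*w^5 + 10.278*w^4 + 1.432*w^3 - 17.5616*w^2 + 11.7792*w - 12.0412)/(0.1296*w^4 - 1.9584*w^3 + 8.6944*w^2 - 9.792*w + 3.24)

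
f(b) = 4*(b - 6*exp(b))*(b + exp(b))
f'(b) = 4*(1 - 6*exp(b))*(b + exp(b)) + 4*(b - 6*exp(b))*(exp(b) + 1) = -20*b*exp(b) + 8*b - 48*exp(2*b) - 20*exp(b)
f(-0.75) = 3.98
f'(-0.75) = -19.07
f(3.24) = -17259.90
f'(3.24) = -33433.95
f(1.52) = -631.48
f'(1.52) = -1221.73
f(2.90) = -8947.65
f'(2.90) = -17248.76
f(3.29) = -19015.91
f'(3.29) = -36862.69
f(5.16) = -745865.45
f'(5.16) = -1477412.15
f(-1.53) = 14.86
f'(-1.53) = -12.20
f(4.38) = -159895.75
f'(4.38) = -314512.89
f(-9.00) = 324.02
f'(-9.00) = -71.98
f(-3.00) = 38.93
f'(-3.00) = -22.13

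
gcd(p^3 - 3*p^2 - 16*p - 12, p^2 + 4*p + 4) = p + 2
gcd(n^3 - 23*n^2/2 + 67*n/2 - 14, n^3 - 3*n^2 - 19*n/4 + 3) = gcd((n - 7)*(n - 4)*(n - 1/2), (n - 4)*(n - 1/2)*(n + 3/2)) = n^2 - 9*n/2 + 2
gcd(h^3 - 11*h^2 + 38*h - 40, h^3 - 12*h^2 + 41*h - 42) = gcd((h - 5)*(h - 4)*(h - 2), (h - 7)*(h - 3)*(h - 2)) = h - 2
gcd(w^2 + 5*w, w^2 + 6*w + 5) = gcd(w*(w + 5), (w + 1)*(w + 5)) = w + 5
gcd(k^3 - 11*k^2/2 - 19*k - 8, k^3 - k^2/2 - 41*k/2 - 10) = k + 1/2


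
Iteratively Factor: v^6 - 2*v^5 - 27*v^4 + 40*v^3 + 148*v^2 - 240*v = (v - 5)*(v^5 + 3*v^4 - 12*v^3 - 20*v^2 + 48*v) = (v - 5)*(v + 3)*(v^4 - 12*v^2 + 16*v) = (v - 5)*(v - 2)*(v + 3)*(v^3 + 2*v^2 - 8*v) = (v - 5)*(v - 2)*(v + 3)*(v + 4)*(v^2 - 2*v) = (v - 5)*(v - 2)^2*(v + 3)*(v + 4)*(v)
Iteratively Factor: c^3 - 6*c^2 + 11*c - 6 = (c - 2)*(c^2 - 4*c + 3) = (c - 3)*(c - 2)*(c - 1)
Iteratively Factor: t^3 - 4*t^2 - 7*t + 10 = (t - 1)*(t^2 - 3*t - 10) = (t - 1)*(t + 2)*(t - 5)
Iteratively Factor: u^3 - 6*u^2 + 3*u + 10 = (u - 5)*(u^2 - u - 2) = (u - 5)*(u - 2)*(u + 1)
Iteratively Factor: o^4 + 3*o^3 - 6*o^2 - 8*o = (o + 1)*(o^3 + 2*o^2 - 8*o) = (o - 2)*(o + 1)*(o^2 + 4*o) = (o - 2)*(o + 1)*(o + 4)*(o)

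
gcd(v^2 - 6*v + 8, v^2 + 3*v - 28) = v - 4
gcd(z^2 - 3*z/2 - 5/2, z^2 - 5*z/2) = z - 5/2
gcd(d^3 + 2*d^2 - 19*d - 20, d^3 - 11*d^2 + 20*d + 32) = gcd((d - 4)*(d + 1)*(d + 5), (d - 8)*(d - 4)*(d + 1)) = d^2 - 3*d - 4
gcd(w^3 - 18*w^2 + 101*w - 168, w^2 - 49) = w - 7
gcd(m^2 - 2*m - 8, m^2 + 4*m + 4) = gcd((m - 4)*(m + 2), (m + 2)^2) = m + 2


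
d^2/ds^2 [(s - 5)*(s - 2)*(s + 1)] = 6*s - 12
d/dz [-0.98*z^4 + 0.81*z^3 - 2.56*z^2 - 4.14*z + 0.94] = -3.92*z^3 + 2.43*z^2 - 5.12*z - 4.14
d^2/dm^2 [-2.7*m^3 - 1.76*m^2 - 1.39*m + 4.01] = -16.2*m - 3.52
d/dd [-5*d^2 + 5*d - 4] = 5 - 10*d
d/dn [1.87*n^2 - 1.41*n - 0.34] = 3.74*n - 1.41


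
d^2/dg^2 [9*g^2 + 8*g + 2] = 18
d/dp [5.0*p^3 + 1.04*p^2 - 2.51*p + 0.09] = 15.0*p^2 + 2.08*p - 2.51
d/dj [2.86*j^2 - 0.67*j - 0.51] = 5.72*j - 0.67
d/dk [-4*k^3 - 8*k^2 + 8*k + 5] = -12*k^2 - 16*k + 8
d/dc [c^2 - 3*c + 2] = 2*c - 3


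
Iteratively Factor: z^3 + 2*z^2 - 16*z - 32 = (z + 4)*(z^2 - 2*z - 8) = (z + 2)*(z + 4)*(z - 4)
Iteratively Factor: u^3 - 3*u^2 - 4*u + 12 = (u - 3)*(u^2 - 4) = (u - 3)*(u - 2)*(u + 2)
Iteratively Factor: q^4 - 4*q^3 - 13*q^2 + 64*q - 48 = (q + 4)*(q^3 - 8*q^2 + 19*q - 12) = (q - 4)*(q + 4)*(q^2 - 4*q + 3) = (q - 4)*(q - 1)*(q + 4)*(q - 3)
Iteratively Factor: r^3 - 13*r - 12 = (r + 3)*(r^2 - 3*r - 4) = (r - 4)*(r + 3)*(r + 1)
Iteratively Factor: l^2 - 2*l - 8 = (l + 2)*(l - 4)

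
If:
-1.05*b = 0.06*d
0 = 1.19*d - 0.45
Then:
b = -0.02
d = 0.38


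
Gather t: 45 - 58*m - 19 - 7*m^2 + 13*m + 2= -7*m^2 - 45*m + 28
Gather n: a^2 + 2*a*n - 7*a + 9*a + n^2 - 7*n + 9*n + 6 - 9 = a^2 + 2*a + n^2 + n*(2*a + 2) - 3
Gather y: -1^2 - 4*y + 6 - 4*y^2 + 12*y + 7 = -4*y^2 + 8*y + 12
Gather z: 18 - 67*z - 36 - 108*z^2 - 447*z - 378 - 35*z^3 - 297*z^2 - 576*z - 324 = -35*z^3 - 405*z^2 - 1090*z - 720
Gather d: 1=1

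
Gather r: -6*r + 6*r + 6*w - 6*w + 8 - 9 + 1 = 0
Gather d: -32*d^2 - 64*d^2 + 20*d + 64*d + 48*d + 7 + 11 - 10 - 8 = -96*d^2 + 132*d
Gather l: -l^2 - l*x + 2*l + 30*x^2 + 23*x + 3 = -l^2 + l*(2 - x) + 30*x^2 + 23*x + 3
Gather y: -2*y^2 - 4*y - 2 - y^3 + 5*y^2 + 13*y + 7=-y^3 + 3*y^2 + 9*y + 5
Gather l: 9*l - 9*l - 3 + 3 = 0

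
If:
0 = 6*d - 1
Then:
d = 1/6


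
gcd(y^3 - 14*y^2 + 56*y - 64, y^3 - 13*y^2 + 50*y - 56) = y^2 - 6*y + 8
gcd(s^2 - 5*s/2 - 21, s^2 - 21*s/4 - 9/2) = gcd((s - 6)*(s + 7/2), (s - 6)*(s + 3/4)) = s - 6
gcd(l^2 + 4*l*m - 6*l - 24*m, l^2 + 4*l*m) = l + 4*m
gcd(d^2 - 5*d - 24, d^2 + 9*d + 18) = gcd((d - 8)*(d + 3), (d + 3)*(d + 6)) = d + 3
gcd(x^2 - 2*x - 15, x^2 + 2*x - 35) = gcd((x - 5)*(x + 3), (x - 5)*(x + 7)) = x - 5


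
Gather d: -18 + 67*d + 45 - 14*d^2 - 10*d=-14*d^2 + 57*d + 27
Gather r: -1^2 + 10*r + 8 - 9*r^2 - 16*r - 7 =-9*r^2 - 6*r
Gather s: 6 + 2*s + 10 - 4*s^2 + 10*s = -4*s^2 + 12*s + 16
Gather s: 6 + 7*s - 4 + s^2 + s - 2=s^2 + 8*s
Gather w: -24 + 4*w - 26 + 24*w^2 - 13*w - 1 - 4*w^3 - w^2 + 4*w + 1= -4*w^3 + 23*w^2 - 5*w - 50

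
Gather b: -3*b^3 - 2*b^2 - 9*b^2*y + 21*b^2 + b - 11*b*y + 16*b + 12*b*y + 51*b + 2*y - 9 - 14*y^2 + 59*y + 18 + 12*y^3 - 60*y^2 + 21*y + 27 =-3*b^3 + b^2*(19 - 9*y) + b*(y + 68) + 12*y^3 - 74*y^2 + 82*y + 36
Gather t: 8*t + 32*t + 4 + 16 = 40*t + 20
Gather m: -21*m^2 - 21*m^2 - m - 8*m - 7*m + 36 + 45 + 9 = -42*m^2 - 16*m + 90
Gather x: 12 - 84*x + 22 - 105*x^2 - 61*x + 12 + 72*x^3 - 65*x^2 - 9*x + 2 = 72*x^3 - 170*x^2 - 154*x + 48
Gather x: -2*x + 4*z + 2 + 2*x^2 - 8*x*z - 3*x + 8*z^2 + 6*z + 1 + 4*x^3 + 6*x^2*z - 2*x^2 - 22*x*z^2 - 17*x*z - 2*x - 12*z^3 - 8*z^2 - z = 4*x^3 + 6*x^2*z + x*(-22*z^2 - 25*z - 7) - 12*z^3 + 9*z + 3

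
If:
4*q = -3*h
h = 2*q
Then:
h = 0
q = 0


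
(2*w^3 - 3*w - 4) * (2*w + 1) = 4*w^4 + 2*w^3 - 6*w^2 - 11*w - 4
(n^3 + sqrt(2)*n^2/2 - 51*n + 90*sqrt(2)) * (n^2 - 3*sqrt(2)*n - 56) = n^5 - 5*sqrt(2)*n^4/2 - 110*n^3 + 215*sqrt(2)*n^2 + 2316*n - 5040*sqrt(2)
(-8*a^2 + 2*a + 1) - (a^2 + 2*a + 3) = -9*a^2 - 2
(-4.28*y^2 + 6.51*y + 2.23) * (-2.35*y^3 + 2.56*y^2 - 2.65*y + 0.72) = 10.058*y^5 - 26.2553*y^4 + 22.7671*y^3 - 14.6243*y^2 - 1.2223*y + 1.6056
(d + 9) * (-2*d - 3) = -2*d^2 - 21*d - 27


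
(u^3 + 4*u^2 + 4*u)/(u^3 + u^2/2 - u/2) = 2*(u^2 + 4*u + 4)/(2*u^2 + u - 1)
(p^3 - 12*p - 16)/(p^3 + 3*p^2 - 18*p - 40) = (p + 2)/(p + 5)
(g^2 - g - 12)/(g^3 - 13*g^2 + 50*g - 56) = (g + 3)/(g^2 - 9*g + 14)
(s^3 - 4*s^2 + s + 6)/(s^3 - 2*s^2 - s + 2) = (s - 3)/(s - 1)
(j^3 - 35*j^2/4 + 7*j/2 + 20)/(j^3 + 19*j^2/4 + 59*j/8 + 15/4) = 2*(j^2 - 10*j + 16)/(2*j^2 + 7*j + 6)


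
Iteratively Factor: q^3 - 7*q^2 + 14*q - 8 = (q - 2)*(q^2 - 5*q + 4) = (q - 2)*(q - 1)*(q - 4)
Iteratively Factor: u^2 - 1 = (u - 1)*(u + 1)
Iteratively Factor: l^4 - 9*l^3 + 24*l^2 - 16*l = (l)*(l^3 - 9*l^2 + 24*l - 16) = l*(l - 1)*(l^2 - 8*l + 16) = l*(l - 4)*(l - 1)*(l - 4)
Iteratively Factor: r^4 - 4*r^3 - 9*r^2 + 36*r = (r - 4)*(r^3 - 9*r) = (r - 4)*(r + 3)*(r^2 - 3*r) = r*(r - 4)*(r + 3)*(r - 3)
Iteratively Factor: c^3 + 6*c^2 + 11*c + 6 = (c + 3)*(c^2 + 3*c + 2) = (c + 2)*(c + 3)*(c + 1)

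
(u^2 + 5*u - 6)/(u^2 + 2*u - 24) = (u - 1)/(u - 4)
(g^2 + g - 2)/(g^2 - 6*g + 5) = (g + 2)/(g - 5)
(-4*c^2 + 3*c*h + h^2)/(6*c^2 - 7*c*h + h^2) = (-4*c - h)/(6*c - h)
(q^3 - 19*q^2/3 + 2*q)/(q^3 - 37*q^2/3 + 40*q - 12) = q/(q - 6)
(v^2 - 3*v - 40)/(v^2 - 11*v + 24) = (v + 5)/(v - 3)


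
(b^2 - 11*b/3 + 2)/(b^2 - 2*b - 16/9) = 3*(-3*b^2 + 11*b - 6)/(-9*b^2 + 18*b + 16)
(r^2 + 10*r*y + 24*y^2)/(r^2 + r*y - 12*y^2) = (-r - 6*y)/(-r + 3*y)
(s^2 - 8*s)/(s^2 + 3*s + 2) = s*(s - 8)/(s^2 + 3*s + 2)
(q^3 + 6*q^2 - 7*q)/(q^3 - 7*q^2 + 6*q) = (q + 7)/(q - 6)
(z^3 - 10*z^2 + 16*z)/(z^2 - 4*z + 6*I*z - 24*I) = z*(z^2 - 10*z + 16)/(z^2 - 4*z + 6*I*z - 24*I)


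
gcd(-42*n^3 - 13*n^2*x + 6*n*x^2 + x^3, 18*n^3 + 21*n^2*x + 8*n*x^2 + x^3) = 2*n + x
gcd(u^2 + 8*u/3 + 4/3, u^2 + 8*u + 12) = u + 2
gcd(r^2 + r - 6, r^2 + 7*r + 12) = r + 3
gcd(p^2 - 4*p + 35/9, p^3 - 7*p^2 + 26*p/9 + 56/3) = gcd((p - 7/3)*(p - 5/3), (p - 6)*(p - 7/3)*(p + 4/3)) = p - 7/3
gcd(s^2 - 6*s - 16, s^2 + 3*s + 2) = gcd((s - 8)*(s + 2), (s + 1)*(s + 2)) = s + 2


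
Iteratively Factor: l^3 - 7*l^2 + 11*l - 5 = (l - 1)*(l^2 - 6*l + 5) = (l - 5)*(l - 1)*(l - 1)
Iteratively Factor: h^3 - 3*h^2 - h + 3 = (h + 1)*(h^2 - 4*h + 3) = (h - 3)*(h + 1)*(h - 1)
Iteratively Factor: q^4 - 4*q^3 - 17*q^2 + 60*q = (q)*(q^3 - 4*q^2 - 17*q + 60) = q*(q - 5)*(q^2 + q - 12) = q*(q - 5)*(q + 4)*(q - 3)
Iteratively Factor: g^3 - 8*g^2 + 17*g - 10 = (g - 1)*(g^2 - 7*g + 10) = (g - 5)*(g - 1)*(g - 2)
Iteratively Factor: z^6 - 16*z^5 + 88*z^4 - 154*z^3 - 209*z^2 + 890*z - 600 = (z - 1)*(z^5 - 15*z^4 + 73*z^3 - 81*z^2 - 290*z + 600) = (z - 5)*(z - 1)*(z^4 - 10*z^3 + 23*z^2 + 34*z - 120) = (z - 5)*(z - 4)*(z - 1)*(z^3 - 6*z^2 - z + 30) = (z - 5)^2*(z - 4)*(z - 1)*(z^2 - z - 6) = (z - 5)^2*(z - 4)*(z - 1)*(z + 2)*(z - 3)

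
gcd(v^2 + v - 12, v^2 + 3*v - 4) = v + 4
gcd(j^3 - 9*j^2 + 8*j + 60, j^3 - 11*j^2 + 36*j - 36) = j - 6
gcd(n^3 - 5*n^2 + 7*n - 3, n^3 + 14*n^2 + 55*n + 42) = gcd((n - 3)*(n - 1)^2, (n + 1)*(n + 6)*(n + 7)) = 1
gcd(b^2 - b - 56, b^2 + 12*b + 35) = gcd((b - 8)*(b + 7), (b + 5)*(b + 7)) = b + 7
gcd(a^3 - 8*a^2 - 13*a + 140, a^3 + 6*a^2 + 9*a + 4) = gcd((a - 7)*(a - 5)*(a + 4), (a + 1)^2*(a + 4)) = a + 4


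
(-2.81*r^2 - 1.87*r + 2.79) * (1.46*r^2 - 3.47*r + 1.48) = -4.1026*r^4 + 7.0205*r^3 + 6.4035*r^2 - 12.4489*r + 4.1292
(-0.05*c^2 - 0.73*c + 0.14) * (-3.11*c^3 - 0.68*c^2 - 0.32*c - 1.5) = 0.1555*c^5 + 2.3043*c^4 + 0.077*c^3 + 0.2134*c^2 + 1.0502*c - 0.21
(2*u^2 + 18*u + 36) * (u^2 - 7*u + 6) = 2*u^4 + 4*u^3 - 78*u^2 - 144*u + 216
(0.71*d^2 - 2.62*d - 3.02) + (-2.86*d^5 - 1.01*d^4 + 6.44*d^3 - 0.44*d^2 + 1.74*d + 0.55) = -2.86*d^5 - 1.01*d^4 + 6.44*d^3 + 0.27*d^2 - 0.88*d - 2.47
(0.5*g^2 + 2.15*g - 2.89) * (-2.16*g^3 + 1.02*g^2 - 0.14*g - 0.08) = -1.08*g^5 - 4.134*g^4 + 8.3654*g^3 - 3.2888*g^2 + 0.2326*g + 0.2312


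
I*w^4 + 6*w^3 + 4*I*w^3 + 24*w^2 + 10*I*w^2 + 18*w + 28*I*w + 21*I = (w + 3)*(w - 7*I)*(w + I)*(I*w + I)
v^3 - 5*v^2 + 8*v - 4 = (v - 2)^2*(v - 1)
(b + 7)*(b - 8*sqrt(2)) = b^2 - 8*sqrt(2)*b + 7*b - 56*sqrt(2)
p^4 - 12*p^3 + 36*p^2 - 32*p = p*(p - 8)*(p - 2)^2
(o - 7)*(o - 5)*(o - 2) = o^3 - 14*o^2 + 59*o - 70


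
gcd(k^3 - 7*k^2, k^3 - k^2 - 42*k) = k^2 - 7*k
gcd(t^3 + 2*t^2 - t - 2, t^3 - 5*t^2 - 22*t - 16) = t^2 + 3*t + 2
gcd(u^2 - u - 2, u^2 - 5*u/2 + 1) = u - 2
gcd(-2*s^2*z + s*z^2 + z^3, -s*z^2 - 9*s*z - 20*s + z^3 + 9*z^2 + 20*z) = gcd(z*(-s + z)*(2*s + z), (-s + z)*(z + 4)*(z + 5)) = -s + z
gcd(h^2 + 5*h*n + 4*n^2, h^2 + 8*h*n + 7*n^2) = h + n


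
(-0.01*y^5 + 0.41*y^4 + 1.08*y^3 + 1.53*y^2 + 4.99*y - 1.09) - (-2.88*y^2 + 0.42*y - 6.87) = -0.01*y^5 + 0.41*y^4 + 1.08*y^3 + 4.41*y^2 + 4.57*y + 5.78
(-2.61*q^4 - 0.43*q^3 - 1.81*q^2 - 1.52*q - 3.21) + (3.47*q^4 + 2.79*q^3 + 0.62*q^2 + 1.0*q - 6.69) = 0.86*q^4 + 2.36*q^3 - 1.19*q^2 - 0.52*q - 9.9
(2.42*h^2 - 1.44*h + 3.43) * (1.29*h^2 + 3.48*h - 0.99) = 3.1218*h^4 + 6.564*h^3 - 2.9823*h^2 + 13.362*h - 3.3957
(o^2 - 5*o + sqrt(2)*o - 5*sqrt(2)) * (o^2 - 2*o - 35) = o^4 - 7*o^3 + sqrt(2)*o^3 - 25*o^2 - 7*sqrt(2)*o^2 - 25*sqrt(2)*o + 175*o + 175*sqrt(2)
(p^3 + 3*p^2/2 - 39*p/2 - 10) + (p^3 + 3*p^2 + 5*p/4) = 2*p^3 + 9*p^2/2 - 73*p/4 - 10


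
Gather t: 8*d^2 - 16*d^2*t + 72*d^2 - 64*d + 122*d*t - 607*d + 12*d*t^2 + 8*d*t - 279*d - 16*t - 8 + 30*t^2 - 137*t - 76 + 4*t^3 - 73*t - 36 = 80*d^2 - 950*d + 4*t^3 + t^2*(12*d + 30) + t*(-16*d^2 + 130*d - 226) - 120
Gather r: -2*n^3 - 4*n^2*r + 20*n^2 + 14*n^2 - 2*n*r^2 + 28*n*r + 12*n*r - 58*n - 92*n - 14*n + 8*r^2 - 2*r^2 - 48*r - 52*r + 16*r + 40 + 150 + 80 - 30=-2*n^3 + 34*n^2 - 164*n + r^2*(6 - 2*n) + r*(-4*n^2 + 40*n - 84) + 240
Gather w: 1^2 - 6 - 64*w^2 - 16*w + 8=-64*w^2 - 16*w + 3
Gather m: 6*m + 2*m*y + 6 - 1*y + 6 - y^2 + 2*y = m*(2*y + 6) - y^2 + y + 12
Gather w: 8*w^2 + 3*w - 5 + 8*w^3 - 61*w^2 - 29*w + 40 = 8*w^3 - 53*w^2 - 26*w + 35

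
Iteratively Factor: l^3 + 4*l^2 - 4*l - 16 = (l + 2)*(l^2 + 2*l - 8) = (l + 2)*(l + 4)*(l - 2)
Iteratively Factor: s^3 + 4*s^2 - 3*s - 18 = (s + 3)*(s^2 + s - 6) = (s + 3)^2*(s - 2)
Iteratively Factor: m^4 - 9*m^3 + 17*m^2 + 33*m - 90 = (m - 3)*(m^3 - 6*m^2 - m + 30) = (m - 5)*(m - 3)*(m^2 - m - 6) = (m - 5)*(m - 3)^2*(m + 2)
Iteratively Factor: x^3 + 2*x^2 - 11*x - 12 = (x + 1)*(x^2 + x - 12) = (x + 1)*(x + 4)*(x - 3)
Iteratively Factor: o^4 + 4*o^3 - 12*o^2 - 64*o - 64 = (o + 4)*(o^3 - 12*o - 16) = (o - 4)*(o + 4)*(o^2 + 4*o + 4) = (o - 4)*(o + 2)*(o + 4)*(o + 2)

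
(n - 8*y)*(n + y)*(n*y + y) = n^3*y - 7*n^2*y^2 + n^2*y - 8*n*y^3 - 7*n*y^2 - 8*y^3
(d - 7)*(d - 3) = d^2 - 10*d + 21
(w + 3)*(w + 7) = w^2 + 10*w + 21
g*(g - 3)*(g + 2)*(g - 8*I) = g^4 - g^3 - 8*I*g^3 - 6*g^2 + 8*I*g^2 + 48*I*g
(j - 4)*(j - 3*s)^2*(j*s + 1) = j^4*s - 6*j^3*s^2 - 4*j^3*s + j^3 + 9*j^2*s^3 + 24*j^2*s^2 - 6*j^2*s - 4*j^2 - 36*j*s^3 + 9*j*s^2 + 24*j*s - 36*s^2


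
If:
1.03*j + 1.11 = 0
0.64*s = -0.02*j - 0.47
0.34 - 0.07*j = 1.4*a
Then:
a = 0.30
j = -1.08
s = -0.70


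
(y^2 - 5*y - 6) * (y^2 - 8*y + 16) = y^4 - 13*y^3 + 50*y^2 - 32*y - 96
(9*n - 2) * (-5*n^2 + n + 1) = -45*n^3 + 19*n^2 + 7*n - 2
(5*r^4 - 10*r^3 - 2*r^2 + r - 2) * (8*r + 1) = 40*r^5 - 75*r^4 - 26*r^3 + 6*r^2 - 15*r - 2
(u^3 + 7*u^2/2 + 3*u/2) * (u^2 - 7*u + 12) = u^5 - 7*u^4/2 - 11*u^3 + 63*u^2/2 + 18*u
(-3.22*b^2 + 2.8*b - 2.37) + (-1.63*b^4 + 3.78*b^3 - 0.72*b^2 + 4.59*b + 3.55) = -1.63*b^4 + 3.78*b^3 - 3.94*b^2 + 7.39*b + 1.18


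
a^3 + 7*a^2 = a^2*(a + 7)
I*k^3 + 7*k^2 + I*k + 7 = (k - 7*I)*(k + I)*(I*k + 1)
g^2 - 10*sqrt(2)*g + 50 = (g - 5*sqrt(2))^2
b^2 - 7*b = b*(b - 7)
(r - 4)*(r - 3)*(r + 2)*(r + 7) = r^4 + 2*r^3 - 37*r^2 + 10*r + 168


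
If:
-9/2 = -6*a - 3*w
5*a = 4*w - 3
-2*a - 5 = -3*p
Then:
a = 3/13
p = 71/39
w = 27/26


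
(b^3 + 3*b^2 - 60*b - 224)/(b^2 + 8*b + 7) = (b^2 - 4*b - 32)/(b + 1)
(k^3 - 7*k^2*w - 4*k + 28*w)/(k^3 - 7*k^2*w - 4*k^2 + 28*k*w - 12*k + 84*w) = (k - 2)/(k - 6)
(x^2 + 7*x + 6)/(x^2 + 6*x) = (x + 1)/x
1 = 1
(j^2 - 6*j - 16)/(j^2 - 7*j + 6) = (j^2 - 6*j - 16)/(j^2 - 7*j + 6)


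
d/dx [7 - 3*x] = -3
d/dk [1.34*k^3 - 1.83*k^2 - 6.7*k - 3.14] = 4.02*k^2 - 3.66*k - 6.7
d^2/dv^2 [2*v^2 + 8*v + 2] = 4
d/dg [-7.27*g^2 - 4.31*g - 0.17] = -14.54*g - 4.31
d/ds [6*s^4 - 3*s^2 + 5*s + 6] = 24*s^3 - 6*s + 5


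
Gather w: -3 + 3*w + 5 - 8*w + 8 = 10 - 5*w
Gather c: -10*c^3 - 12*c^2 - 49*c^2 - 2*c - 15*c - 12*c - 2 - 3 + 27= -10*c^3 - 61*c^2 - 29*c + 22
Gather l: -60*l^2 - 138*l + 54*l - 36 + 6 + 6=-60*l^2 - 84*l - 24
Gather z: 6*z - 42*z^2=-42*z^2 + 6*z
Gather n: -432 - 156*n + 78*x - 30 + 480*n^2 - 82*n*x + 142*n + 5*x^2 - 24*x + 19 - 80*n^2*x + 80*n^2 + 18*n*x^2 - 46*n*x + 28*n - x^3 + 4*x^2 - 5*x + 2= n^2*(560 - 80*x) + n*(18*x^2 - 128*x + 14) - x^3 + 9*x^2 + 49*x - 441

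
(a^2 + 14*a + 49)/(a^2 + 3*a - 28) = (a + 7)/(a - 4)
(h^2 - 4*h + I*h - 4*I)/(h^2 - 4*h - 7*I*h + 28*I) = (h + I)/(h - 7*I)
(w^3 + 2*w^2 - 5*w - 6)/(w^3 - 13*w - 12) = (w - 2)/(w - 4)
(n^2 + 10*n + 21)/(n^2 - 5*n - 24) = (n + 7)/(n - 8)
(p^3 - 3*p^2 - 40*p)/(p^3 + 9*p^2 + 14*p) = (p^2 - 3*p - 40)/(p^2 + 9*p + 14)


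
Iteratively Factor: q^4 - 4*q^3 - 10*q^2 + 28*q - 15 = (q - 1)*(q^3 - 3*q^2 - 13*q + 15) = (q - 1)*(q + 3)*(q^2 - 6*q + 5) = (q - 1)^2*(q + 3)*(q - 5)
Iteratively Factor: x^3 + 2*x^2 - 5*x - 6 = (x + 3)*(x^2 - x - 2) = (x - 2)*(x + 3)*(x + 1)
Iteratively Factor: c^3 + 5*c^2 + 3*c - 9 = (c - 1)*(c^2 + 6*c + 9) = (c - 1)*(c + 3)*(c + 3)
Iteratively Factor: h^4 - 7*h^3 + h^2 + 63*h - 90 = (h - 2)*(h^3 - 5*h^2 - 9*h + 45) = (h - 2)*(h + 3)*(h^2 - 8*h + 15) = (h - 3)*(h - 2)*(h + 3)*(h - 5)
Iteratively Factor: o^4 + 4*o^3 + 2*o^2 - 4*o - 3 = (o + 1)*(o^3 + 3*o^2 - o - 3) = (o - 1)*(o + 1)*(o^2 + 4*o + 3) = (o - 1)*(o + 1)*(o + 3)*(o + 1)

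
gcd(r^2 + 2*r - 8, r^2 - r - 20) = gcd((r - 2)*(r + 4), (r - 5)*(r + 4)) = r + 4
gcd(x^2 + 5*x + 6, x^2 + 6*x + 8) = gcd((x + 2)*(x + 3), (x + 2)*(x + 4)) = x + 2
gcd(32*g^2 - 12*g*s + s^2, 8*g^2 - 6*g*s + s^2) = -4*g + s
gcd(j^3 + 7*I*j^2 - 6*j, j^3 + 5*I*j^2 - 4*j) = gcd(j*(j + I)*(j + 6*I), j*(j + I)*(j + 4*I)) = j^2 + I*j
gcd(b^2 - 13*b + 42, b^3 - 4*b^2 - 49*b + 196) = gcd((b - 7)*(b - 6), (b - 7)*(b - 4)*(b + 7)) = b - 7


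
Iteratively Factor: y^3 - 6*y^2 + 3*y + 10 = (y + 1)*(y^2 - 7*y + 10) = (y - 5)*(y + 1)*(y - 2)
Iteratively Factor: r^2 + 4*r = (r + 4)*(r)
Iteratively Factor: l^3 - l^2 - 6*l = (l)*(l^2 - l - 6) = l*(l - 3)*(l + 2)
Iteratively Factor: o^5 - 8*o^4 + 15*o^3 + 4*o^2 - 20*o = (o - 2)*(o^4 - 6*o^3 + 3*o^2 + 10*o) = (o - 2)*(o + 1)*(o^3 - 7*o^2 + 10*o) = (o - 5)*(o - 2)*(o + 1)*(o^2 - 2*o) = (o - 5)*(o - 2)^2*(o + 1)*(o)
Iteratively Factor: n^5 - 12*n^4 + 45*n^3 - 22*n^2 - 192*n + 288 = (n + 2)*(n^4 - 14*n^3 + 73*n^2 - 168*n + 144) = (n - 3)*(n + 2)*(n^3 - 11*n^2 + 40*n - 48) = (n - 4)*(n - 3)*(n + 2)*(n^2 - 7*n + 12) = (n - 4)*(n - 3)^2*(n + 2)*(n - 4)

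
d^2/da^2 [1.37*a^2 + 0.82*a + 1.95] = 2.74000000000000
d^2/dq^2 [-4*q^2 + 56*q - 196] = -8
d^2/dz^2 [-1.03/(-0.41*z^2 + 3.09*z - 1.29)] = (-0.346286*z^2 + 2.609814*z + 1.03*(0.82*z - 3.09)*(1.64*z - 6.18) - 1.089534)/(0.41*z^2 - 3.09*z + 1.29)^3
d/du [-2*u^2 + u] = 1 - 4*u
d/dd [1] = 0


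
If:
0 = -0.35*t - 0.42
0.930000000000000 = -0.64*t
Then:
No Solution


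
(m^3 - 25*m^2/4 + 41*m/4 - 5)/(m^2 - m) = m - 21/4 + 5/m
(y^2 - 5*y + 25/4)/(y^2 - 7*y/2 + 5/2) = (y - 5/2)/(y - 1)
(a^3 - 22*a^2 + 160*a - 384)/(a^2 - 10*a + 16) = (a^2 - 14*a + 48)/(a - 2)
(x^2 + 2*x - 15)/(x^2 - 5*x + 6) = (x + 5)/(x - 2)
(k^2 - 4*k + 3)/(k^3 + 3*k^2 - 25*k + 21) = 1/(k + 7)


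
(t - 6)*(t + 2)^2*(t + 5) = t^4 + 3*t^3 - 30*t^2 - 124*t - 120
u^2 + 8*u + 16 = (u + 4)^2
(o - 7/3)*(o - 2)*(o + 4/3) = o^3 - 3*o^2 - 10*o/9 + 56/9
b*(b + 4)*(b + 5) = b^3 + 9*b^2 + 20*b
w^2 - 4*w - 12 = (w - 6)*(w + 2)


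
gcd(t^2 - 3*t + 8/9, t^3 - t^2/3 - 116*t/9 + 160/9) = t - 8/3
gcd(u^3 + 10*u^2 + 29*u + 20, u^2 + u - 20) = u + 5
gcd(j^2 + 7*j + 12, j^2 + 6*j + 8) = j + 4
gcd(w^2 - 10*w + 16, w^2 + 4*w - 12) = w - 2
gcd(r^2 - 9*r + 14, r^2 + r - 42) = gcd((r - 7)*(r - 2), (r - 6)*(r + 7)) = 1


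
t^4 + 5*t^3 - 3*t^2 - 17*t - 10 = (t - 2)*(t + 1)^2*(t + 5)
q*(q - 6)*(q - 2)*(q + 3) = q^4 - 5*q^3 - 12*q^2 + 36*q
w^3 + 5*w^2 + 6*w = w*(w + 2)*(w + 3)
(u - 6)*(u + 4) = u^2 - 2*u - 24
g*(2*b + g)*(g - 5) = 2*b*g^2 - 10*b*g + g^3 - 5*g^2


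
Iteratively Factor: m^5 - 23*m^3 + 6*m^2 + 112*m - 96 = (m + 4)*(m^4 - 4*m^3 - 7*m^2 + 34*m - 24) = (m + 3)*(m + 4)*(m^3 - 7*m^2 + 14*m - 8) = (m - 4)*(m + 3)*(m + 4)*(m^2 - 3*m + 2) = (m - 4)*(m - 1)*(m + 3)*(m + 4)*(m - 2)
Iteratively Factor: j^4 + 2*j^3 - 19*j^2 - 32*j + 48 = (j - 1)*(j^3 + 3*j^2 - 16*j - 48) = (j - 1)*(j + 3)*(j^2 - 16) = (j - 4)*(j - 1)*(j + 3)*(j + 4)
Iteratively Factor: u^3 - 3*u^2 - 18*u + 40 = (u - 5)*(u^2 + 2*u - 8) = (u - 5)*(u + 4)*(u - 2)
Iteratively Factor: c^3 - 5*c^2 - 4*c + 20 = (c - 2)*(c^2 - 3*c - 10) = (c - 5)*(c - 2)*(c + 2)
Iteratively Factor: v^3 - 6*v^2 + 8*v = (v - 2)*(v^2 - 4*v) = v*(v - 2)*(v - 4)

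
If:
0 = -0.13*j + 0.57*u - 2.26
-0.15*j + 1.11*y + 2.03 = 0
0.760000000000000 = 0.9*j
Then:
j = 0.84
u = 4.16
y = -1.71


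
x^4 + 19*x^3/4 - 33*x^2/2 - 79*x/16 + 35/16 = (x - 5/2)*(x - 1/4)*(x + 1/2)*(x + 7)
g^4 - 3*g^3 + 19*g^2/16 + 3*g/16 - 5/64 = (g - 5/2)*(g - 1/2)*(g - 1/4)*(g + 1/4)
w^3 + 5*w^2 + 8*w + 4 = (w + 1)*(w + 2)^2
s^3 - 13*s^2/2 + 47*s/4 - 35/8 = (s - 7/2)*(s - 5/2)*(s - 1/2)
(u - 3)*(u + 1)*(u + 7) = u^3 + 5*u^2 - 17*u - 21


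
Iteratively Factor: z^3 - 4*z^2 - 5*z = (z + 1)*(z^2 - 5*z) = z*(z + 1)*(z - 5)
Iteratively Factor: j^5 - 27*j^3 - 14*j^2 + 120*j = (j + 3)*(j^4 - 3*j^3 - 18*j^2 + 40*j) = j*(j + 3)*(j^3 - 3*j^2 - 18*j + 40) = j*(j - 5)*(j + 3)*(j^2 + 2*j - 8) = j*(j - 5)*(j + 3)*(j + 4)*(j - 2)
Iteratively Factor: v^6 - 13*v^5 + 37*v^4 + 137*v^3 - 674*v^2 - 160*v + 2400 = (v - 5)*(v^5 - 8*v^4 - 3*v^3 + 122*v^2 - 64*v - 480) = (v - 5)*(v + 3)*(v^4 - 11*v^3 + 30*v^2 + 32*v - 160) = (v - 5)*(v - 4)*(v + 3)*(v^3 - 7*v^2 + 2*v + 40) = (v - 5)*(v - 4)^2*(v + 3)*(v^2 - 3*v - 10) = (v - 5)^2*(v - 4)^2*(v + 3)*(v + 2)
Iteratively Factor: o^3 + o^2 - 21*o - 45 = (o + 3)*(o^2 - 2*o - 15) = (o + 3)^2*(o - 5)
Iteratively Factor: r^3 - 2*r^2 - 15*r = (r)*(r^2 - 2*r - 15) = r*(r + 3)*(r - 5)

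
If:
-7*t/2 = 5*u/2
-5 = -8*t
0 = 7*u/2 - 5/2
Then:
No Solution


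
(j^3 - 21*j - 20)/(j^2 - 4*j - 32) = (j^2 - 4*j - 5)/(j - 8)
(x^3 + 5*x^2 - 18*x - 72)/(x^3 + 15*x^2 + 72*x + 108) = (x - 4)/(x + 6)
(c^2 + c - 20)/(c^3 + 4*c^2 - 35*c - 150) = (c - 4)/(c^2 - c - 30)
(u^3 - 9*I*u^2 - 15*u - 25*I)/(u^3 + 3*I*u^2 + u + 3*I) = (u^2 - 10*I*u - 25)/(u^2 + 2*I*u + 3)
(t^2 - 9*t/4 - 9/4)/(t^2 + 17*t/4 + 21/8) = 2*(t - 3)/(2*t + 7)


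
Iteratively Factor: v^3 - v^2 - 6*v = (v)*(v^2 - v - 6) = v*(v + 2)*(v - 3)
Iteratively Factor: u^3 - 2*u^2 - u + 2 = (u - 2)*(u^2 - 1) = (u - 2)*(u + 1)*(u - 1)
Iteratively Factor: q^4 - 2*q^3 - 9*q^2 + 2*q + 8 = (q + 1)*(q^3 - 3*q^2 - 6*q + 8) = (q - 4)*(q + 1)*(q^2 + q - 2) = (q - 4)*(q - 1)*(q + 1)*(q + 2)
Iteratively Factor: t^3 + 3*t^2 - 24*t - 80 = (t + 4)*(t^2 - t - 20) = (t - 5)*(t + 4)*(t + 4)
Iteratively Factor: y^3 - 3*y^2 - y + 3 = (y - 1)*(y^2 - 2*y - 3) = (y - 1)*(y + 1)*(y - 3)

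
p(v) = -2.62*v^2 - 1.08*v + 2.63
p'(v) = -5.24*v - 1.08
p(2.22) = -12.68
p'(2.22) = -12.71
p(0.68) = 0.68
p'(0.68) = -4.64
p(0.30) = 2.07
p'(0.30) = -2.65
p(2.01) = -10.13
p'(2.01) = -11.61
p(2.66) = -18.78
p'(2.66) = -15.02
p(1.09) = -1.66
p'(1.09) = -6.79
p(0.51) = 1.40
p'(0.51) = -3.75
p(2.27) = -13.32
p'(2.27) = -12.97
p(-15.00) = -570.67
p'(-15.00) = 77.52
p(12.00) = -387.61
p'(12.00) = -63.96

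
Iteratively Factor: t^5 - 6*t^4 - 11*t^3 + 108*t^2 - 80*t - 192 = (t + 4)*(t^4 - 10*t^3 + 29*t^2 - 8*t - 48) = (t - 4)*(t + 4)*(t^3 - 6*t^2 + 5*t + 12) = (t - 4)*(t - 3)*(t + 4)*(t^2 - 3*t - 4) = (t - 4)^2*(t - 3)*(t + 4)*(t + 1)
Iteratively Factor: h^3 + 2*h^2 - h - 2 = (h + 1)*(h^2 + h - 2) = (h + 1)*(h + 2)*(h - 1)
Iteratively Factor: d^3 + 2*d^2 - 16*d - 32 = (d - 4)*(d^2 + 6*d + 8) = (d - 4)*(d + 2)*(d + 4)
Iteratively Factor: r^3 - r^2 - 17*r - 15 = (r - 5)*(r^2 + 4*r + 3) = (r - 5)*(r + 3)*(r + 1)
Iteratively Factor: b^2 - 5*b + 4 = (b - 4)*(b - 1)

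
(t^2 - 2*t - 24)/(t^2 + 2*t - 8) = (t - 6)/(t - 2)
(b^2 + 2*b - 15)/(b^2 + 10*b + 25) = (b - 3)/(b + 5)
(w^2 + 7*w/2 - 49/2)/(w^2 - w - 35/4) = 2*(w + 7)/(2*w + 5)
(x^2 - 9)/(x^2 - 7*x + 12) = (x + 3)/(x - 4)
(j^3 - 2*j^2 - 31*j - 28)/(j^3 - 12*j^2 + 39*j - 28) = (j^2 + 5*j + 4)/(j^2 - 5*j + 4)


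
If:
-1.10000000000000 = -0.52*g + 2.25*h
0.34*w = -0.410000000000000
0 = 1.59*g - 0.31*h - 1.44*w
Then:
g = -1.24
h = -0.78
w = -1.21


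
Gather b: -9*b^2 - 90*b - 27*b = -9*b^2 - 117*b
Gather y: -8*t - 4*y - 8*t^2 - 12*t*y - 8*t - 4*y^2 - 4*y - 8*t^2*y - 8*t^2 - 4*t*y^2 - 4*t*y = -16*t^2 - 16*t + y^2*(-4*t - 4) + y*(-8*t^2 - 16*t - 8)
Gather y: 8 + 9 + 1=18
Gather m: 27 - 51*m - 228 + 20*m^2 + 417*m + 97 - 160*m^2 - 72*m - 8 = -140*m^2 + 294*m - 112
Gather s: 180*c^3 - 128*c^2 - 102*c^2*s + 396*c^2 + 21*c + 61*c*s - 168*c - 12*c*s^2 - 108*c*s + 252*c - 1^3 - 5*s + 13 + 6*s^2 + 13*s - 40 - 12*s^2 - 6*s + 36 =180*c^3 + 268*c^2 + 105*c + s^2*(-12*c - 6) + s*(-102*c^2 - 47*c + 2) + 8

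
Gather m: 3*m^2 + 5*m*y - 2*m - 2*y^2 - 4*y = 3*m^2 + m*(5*y - 2) - 2*y^2 - 4*y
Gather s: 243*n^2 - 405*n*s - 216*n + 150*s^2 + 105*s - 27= 243*n^2 - 216*n + 150*s^2 + s*(105 - 405*n) - 27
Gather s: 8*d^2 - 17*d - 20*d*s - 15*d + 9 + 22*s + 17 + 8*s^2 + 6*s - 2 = 8*d^2 - 32*d + 8*s^2 + s*(28 - 20*d) + 24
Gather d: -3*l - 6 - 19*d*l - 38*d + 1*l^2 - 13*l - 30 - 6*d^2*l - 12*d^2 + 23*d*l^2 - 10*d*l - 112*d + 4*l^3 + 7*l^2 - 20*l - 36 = d^2*(-6*l - 12) + d*(23*l^2 - 29*l - 150) + 4*l^3 + 8*l^2 - 36*l - 72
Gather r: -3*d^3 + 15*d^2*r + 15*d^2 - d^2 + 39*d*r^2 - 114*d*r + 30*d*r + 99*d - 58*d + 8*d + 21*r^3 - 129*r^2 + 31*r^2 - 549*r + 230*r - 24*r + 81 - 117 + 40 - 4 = -3*d^3 + 14*d^2 + 49*d + 21*r^3 + r^2*(39*d - 98) + r*(15*d^2 - 84*d - 343)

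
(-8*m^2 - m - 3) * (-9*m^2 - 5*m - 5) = 72*m^4 + 49*m^3 + 72*m^2 + 20*m + 15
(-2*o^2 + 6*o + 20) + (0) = -2*o^2 + 6*o + 20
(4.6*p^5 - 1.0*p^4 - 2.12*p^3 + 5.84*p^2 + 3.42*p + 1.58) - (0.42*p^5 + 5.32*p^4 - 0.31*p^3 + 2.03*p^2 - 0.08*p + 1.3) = 4.18*p^5 - 6.32*p^4 - 1.81*p^3 + 3.81*p^2 + 3.5*p + 0.28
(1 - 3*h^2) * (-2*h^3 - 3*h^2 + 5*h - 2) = 6*h^5 + 9*h^4 - 17*h^3 + 3*h^2 + 5*h - 2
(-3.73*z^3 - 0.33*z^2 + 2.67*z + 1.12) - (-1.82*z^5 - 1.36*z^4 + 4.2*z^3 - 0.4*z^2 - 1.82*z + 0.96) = 1.82*z^5 + 1.36*z^4 - 7.93*z^3 + 0.07*z^2 + 4.49*z + 0.16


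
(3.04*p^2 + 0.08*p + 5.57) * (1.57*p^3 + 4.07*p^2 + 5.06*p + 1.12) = 4.7728*p^5 + 12.4984*p^4 + 24.4529*p^3 + 26.4795*p^2 + 28.2738*p + 6.2384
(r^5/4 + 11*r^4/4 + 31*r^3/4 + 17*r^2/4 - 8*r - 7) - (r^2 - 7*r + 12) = r^5/4 + 11*r^4/4 + 31*r^3/4 + 13*r^2/4 - r - 19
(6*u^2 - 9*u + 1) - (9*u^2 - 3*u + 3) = -3*u^2 - 6*u - 2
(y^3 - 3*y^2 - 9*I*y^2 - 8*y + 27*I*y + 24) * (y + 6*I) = y^4 - 3*y^3 - 3*I*y^3 + 46*y^2 + 9*I*y^2 - 138*y - 48*I*y + 144*I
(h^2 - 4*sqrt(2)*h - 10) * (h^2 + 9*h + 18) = h^4 - 4*sqrt(2)*h^3 + 9*h^3 - 36*sqrt(2)*h^2 + 8*h^2 - 72*sqrt(2)*h - 90*h - 180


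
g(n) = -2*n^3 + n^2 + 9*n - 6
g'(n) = -6*n^2 + 2*n + 9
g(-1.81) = -7.15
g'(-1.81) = -14.28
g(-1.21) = -11.88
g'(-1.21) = -2.20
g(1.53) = 2.95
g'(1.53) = -1.99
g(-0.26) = -8.24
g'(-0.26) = 8.07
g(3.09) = -27.65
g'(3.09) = -42.11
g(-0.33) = -8.79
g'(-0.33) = 7.69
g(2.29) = -4.16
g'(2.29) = -17.88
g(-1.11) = -12.02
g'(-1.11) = -0.61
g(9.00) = -1302.00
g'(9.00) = -459.00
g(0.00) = -6.00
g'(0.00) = 9.00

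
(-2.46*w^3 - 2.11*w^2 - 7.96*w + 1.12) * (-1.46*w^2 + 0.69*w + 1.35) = 3.5916*w^5 + 1.3832*w^4 + 6.8447*w^3 - 9.9761*w^2 - 9.9732*w + 1.512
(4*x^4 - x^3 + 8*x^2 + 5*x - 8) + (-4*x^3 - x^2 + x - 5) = 4*x^4 - 5*x^3 + 7*x^2 + 6*x - 13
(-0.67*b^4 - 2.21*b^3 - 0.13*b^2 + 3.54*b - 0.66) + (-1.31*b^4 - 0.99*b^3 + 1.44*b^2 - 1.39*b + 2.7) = -1.98*b^4 - 3.2*b^3 + 1.31*b^2 + 2.15*b + 2.04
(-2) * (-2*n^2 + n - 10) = 4*n^2 - 2*n + 20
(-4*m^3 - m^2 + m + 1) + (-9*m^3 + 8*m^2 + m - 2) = -13*m^3 + 7*m^2 + 2*m - 1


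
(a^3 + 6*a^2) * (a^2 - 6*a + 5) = a^5 - 31*a^3 + 30*a^2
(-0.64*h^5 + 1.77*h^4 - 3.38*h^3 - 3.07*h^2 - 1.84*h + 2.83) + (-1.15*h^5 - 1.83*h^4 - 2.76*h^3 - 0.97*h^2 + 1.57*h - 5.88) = -1.79*h^5 - 0.0600000000000001*h^4 - 6.14*h^3 - 4.04*h^2 - 0.27*h - 3.05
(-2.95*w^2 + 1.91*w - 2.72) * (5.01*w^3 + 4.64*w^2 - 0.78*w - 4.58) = -14.7795*w^5 - 4.1189*w^4 - 2.4638*w^3 - 0.599600000000001*w^2 - 6.6262*w + 12.4576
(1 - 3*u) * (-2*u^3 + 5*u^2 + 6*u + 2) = 6*u^4 - 17*u^3 - 13*u^2 + 2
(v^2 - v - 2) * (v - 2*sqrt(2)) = v^3 - 2*sqrt(2)*v^2 - v^2 - 2*v + 2*sqrt(2)*v + 4*sqrt(2)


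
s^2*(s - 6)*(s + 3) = s^4 - 3*s^3 - 18*s^2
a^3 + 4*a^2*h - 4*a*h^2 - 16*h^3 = (a - 2*h)*(a + 2*h)*(a + 4*h)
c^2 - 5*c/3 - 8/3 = (c - 8/3)*(c + 1)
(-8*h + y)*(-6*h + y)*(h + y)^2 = 48*h^4 + 82*h^3*y + 21*h^2*y^2 - 12*h*y^3 + y^4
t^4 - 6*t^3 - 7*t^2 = t^2*(t - 7)*(t + 1)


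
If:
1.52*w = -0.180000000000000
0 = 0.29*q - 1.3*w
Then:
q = -0.53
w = -0.12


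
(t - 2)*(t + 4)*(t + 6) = t^3 + 8*t^2 + 4*t - 48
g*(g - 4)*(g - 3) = g^3 - 7*g^2 + 12*g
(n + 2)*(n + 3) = n^2 + 5*n + 6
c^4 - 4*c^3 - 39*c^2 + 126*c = c*(c - 7)*(c - 3)*(c + 6)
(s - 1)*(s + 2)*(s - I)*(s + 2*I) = s^4 + s^3 + I*s^3 + I*s^2 + 2*s - 2*I*s - 4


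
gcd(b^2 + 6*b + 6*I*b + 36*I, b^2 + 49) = 1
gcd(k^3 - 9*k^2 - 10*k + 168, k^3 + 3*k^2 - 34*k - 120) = k^2 - 2*k - 24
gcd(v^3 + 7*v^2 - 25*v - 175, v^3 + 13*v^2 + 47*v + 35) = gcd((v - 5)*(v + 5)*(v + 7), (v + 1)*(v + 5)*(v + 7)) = v^2 + 12*v + 35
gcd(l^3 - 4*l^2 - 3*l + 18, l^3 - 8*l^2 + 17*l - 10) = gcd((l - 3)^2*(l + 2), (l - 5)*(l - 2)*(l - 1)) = 1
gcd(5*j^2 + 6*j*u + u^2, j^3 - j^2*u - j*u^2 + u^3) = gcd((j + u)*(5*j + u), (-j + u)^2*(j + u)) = j + u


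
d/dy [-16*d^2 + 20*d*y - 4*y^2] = 20*d - 8*y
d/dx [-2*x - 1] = -2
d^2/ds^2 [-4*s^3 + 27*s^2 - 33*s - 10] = 54 - 24*s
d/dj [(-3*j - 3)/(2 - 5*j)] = -21/(5*j - 2)^2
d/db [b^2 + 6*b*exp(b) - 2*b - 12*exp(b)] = 6*b*exp(b) + 2*b - 6*exp(b) - 2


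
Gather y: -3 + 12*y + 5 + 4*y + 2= 16*y + 4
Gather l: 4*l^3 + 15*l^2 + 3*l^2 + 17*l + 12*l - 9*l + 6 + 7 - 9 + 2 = 4*l^3 + 18*l^2 + 20*l + 6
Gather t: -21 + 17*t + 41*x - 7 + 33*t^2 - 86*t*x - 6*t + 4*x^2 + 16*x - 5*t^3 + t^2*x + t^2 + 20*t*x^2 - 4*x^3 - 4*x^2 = -5*t^3 + t^2*(x + 34) + t*(20*x^2 - 86*x + 11) - 4*x^3 + 57*x - 28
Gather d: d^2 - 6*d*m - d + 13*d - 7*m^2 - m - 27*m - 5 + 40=d^2 + d*(12 - 6*m) - 7*m^2 - 28*m + 35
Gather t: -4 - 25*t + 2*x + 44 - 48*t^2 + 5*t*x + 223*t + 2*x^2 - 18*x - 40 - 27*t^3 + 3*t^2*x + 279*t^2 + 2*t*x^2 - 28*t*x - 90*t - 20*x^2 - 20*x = -27*t^3 + t^2*(3*x + 231) + t*(2*x^2 - 23*x + 108) - 18*x^2 - 36*x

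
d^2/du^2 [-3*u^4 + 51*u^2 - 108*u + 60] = 102 - 36*u^2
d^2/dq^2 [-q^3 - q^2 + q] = -6*q - 2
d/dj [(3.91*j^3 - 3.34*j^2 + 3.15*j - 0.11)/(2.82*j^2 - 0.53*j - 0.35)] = (11.0262*j^4 - 4.1446*j^3 - 11.2183*j^2 + 2.9584*j - 1.1608)/(7.9524*j^4 - 2.9892*j^3 - 1.6931*j^2 + 0.371*j + 0.1225)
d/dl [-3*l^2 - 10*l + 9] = -6*l - 10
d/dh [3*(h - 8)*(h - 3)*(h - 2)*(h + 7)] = 12*h^3 - 54*h^2 - 270*h + 822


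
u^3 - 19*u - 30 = (u - 5)*(u + 2)*(u + 3)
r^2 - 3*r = r*(r - 3)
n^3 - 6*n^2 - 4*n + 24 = (n - 6)*(n - 2)*(n + 2)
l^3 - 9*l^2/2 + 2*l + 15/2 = (l - 3)*(l - 5/2)*(l + 1)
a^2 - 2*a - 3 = (a - 3)*(a + 1)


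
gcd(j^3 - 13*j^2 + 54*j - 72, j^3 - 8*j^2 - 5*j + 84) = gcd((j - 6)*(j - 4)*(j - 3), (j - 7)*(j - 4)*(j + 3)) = j - 4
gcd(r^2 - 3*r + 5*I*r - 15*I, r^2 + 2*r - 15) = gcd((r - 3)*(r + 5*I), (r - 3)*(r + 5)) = r - 3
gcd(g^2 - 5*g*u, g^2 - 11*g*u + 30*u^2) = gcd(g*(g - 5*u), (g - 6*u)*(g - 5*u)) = -g + 5*u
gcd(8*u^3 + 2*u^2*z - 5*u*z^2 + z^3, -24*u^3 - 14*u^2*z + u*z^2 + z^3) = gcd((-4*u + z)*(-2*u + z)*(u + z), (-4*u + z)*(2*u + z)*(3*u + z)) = -4*u + z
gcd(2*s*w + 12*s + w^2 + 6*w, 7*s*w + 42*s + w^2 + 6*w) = w + 6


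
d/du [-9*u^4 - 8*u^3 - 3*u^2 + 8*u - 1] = -36*u^3 - 24*u^2 - 6*u + 8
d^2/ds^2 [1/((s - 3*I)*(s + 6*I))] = 2*((s - 3*I)^2 + (s - 3*I)*(s + 6*I) + (s + 6*I)^2)/((s - 3*I)^3*(s + 6*I)^3)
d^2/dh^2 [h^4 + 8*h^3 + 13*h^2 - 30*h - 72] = 12*h^2 + 48*h + 26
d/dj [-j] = -1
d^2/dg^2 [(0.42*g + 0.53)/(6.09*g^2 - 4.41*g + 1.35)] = ((0.42*g + 0.53)*(12.18*g - 4.41)*(24.36*g - 8.82) - (15.3468*g + 2.751)*(6.09*g^2 - 4.41*g + 1.35))/(6.09*g^2 - 4.41*g + 1.35)^3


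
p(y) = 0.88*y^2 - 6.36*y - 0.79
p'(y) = 1.76*y - 6.36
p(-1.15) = 7.69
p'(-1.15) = -8.38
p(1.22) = -7.24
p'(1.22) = -4.21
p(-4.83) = 50.46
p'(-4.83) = -14.86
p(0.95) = -6.04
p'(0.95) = -4.69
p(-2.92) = 25.28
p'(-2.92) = -11.50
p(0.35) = -2.91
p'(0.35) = -5.74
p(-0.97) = 6.21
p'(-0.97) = -8.07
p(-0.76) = 4.55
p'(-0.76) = -7.70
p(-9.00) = 127.73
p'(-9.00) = -22.20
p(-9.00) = 127.73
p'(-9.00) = -22.20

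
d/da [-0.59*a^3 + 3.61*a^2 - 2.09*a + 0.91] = -1.77*a^2 + 7.22*a - 2.09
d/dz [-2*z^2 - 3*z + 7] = -4*z - 3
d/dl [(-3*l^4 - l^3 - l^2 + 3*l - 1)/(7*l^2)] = (-6*l^4 - l^3 - 3*l + 2)/(7*l^3)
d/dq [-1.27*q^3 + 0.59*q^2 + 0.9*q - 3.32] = -3.81*q^2 + 1.18*q + 0.9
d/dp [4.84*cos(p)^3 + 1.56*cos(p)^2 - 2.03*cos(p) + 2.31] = (-14.52*cos(p)^2 - 3.12*cos(p) + 2.03)*sin(p)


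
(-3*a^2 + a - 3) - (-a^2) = -2*a^2 + a - 3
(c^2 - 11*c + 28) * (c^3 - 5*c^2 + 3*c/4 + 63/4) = c^5 - 16*c^4 + 335*c^3/4 - 265*c^2/2 - 609*c/4 + 441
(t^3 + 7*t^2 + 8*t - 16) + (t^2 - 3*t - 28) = t^3 + 8*t^2 + 5*t - 44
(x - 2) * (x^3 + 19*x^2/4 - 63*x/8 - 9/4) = x^4 + 11*x^3/4 - 139*x^2/8 + 27*x/2 + 9/2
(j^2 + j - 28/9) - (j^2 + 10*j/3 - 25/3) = 47/9 - 7*j/3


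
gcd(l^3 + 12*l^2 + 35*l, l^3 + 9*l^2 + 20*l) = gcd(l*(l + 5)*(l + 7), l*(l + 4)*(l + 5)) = l^2 + 5*l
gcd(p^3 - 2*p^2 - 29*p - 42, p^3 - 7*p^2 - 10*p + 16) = p + 2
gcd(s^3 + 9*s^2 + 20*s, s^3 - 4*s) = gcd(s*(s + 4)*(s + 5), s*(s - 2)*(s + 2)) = s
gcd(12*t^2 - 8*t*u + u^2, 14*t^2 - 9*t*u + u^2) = 2*t - u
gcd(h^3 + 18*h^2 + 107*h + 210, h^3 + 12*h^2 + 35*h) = h^2 + 12*h + 35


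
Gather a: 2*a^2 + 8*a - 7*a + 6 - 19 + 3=2*a^2 + a - 10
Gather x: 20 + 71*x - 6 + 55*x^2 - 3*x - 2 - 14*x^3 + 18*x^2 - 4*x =-14*x^3 + 73*x^2 + 64*x + 12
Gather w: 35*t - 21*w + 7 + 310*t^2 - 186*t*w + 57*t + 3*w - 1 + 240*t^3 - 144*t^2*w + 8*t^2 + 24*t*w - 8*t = 240*t^3 + 318*t^2 + 84*t + w*(-144*t^2 - 162*t - 18) + 6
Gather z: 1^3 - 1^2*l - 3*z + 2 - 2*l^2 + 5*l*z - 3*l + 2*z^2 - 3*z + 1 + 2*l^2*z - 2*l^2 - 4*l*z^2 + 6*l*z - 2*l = -4*l^2 - 6*l + z^2*(2 - 4*l) + z*(2*l^2 + 11*l - 6) + 4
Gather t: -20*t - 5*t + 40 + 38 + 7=85 - 25*t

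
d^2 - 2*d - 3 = (d - 3)*(d + 1)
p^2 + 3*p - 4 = (p - 1)*(p + 4)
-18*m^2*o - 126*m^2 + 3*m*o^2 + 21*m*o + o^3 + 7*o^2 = (-3*m + o)*(6*m + o)*(o + 7)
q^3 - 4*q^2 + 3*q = q*(q - 3)*(q - 1)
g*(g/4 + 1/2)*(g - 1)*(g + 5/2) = g^4/4 + 7*g^3/8 + g^2/8 - 5*g/4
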